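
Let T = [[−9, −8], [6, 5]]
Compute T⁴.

tr T = −4 and det T = 3, so the characteristic polynomial is λ² − (−4)λ + (3) with roots −3 and −1.
Eigenvectors give P = [[4, −1], [−3, 1]] with P⁻¹ = [[1, 1], [3, 4]], and T = P·diag(−3, −1)·P⁻¹.
Then T⁴ = P·diag(81, 1)·P⁻¹ = [[324, −1], [−243, 1]] · [[1, 1], [3, 4]] = [[321, 320], [−240, −239]].

[[321, 320], [−240, −239]]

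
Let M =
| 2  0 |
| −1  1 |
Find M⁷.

[[128, 0], [−127, 1]]

tr M = 3 and det M = 2, so the characteristic polynomial is λ² − (3)λ + (2) with roots 2 and 1.
Eigenvectors give P = [[−1, 0], [1, −1]] with P⁻¹ = [[−1, 0], [−1, −1]], and M = P·diag(2, 1)·P⁻¹.
Then M⁷ = P·diag(128, 1)·P⁻¹ = [[−128, 0], [128, −1]] · [[−1, 0], [−1, −1]] = [[128, 0], [−127, 1]].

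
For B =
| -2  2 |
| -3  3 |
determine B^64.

B² = B (a projection; rank 1, trace 1), so B^64 = B.

[[-2, 2], [-3, 3]]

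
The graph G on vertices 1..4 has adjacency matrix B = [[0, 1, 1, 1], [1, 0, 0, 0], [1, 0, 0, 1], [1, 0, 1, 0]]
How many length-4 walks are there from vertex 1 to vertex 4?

The number of length-4 walks from vertex 1 to vertex 4 is entry (1,4) of B^4, where B is the adjacency matrix.
B^2 = [[3, 0, 1, 1], [0, 1, 1, 1], [1, 1, 2, 1], [1, 1, 1, 2]]
B^3 = [[2, 3, 4, 4], [3, 0, 1, 1], [4, 1, 2, 3], [4, 1, 3, 2]]
B^4 = [[11, 2, 6, 6], [2, 3, 4, 4], [6, 4, 7, 6], [6, 4, 6, 7]]

6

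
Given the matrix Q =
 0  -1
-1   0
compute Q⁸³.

Q² = I (check: tr Q = 0 and det Q = -1), so Q⁸³ = Q since 83 is odd.

[[0, -1], [-1, 0]]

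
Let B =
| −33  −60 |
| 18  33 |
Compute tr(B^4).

tr B = 0 and det B = −9, so the characteristic polynomial is λ² − (0)λ + (−9) with roots 3 and −3.
Eigenvectors give P = [[−5, −2], [3, 1]] with P⁻¹ = [[1, 2], [−3, −5]], and B = P·diag(3, −3)·P⁻¹.
Then B^4 = P·diag(81, 81)·P⁻¹ = [[−405, −162], [243, 81]] · [[1, 2], [−3, −5]] = [[81, 0], [0, 81]].

162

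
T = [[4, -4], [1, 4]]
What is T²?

[[12, -32], [8, 12]]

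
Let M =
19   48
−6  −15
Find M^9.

[[177139, 472368], [−59046, −157455]]

tr M = 4 and det M = 3, so the characteristic polynomial is λ² − (4)λ + (3) with roots 3 and 1.
Eigenvectors give P = [[3, 8], [−1, −3]] with P⁻¹ = [[3, 8], [−1, −3]], and M = P·diag(3, 1)·P⁻¹.
Then M^9 = P·diag(19683, 1)·P⁻¹ = [[59049, 8], [−19683, −3]] · [[3, 8], [−1, −3]] = [[177139, 472368], [−59046, −157455]].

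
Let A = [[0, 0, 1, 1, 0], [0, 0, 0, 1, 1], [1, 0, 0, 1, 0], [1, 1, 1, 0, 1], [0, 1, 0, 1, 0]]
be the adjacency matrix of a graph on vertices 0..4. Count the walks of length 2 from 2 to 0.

The number of length-2 walks from vertex 2 to vertex 0 is entry (2,0) of A^2, where A is the adjacency matrix.
A^2 = [[2, 1, 1, 1, 1], [1, 2, 1, 1, 1], [1, 1, 2, 1, 1], [1, 1, 1, 4, 1], [1, 1, 1, 1, 2]]

1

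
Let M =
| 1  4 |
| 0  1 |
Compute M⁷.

[[1, 28], [0, 1]]

M = I + N where N = [[0, 4], [0, 0]] is strictly upper-triangular, so N² = 0.
(I + N)⁷ = I + 7·N = [[1, 28], [0, 1]].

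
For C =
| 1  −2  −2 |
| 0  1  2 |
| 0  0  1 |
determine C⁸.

[[1, −16, −128], [0, 1, 16], [0, 0, 1]]

C = I + N where N = [[0, −2, −2], [0, 0, 2], [0, 0, 0]] is strictly upper-triangular, so N³ = 0.
(I + N)⁸ = I + 8·N + 28·N² = [[1, −16, −128], [0, 1, 16], [0, 0, 1]].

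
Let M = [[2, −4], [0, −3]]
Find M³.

[[8, −28], [0, −27]]

M² = [[4, 4], [0, 9]]
M³ = [[8, −28], [0, −27]]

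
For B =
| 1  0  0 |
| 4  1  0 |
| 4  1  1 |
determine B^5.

[[1, 0, 0], [20, 1, 0], [60, 5, 1]]

B = I + N where N = [[0, 0, 0], [4, 0, 0], [4, 1, 0]] is strictly lower-triangular, so N^3 = 0.
(I + N)^5 = I + 5·N + 10·N^2 = [[1, 0, 0], [20, 1, 0], [60, 5, 1]].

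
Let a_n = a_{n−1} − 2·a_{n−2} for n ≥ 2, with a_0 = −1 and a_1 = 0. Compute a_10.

With companion matrix B = [[1, −2], [1, 0]], [a_n, a_{n−1}]ᵀ = B·[a_{n−1}, a_{n−2}]ᵀ, so [a_10, a_9]ᵀ = B⁹·[a_1, a_0]ᵀ.
B⁹ = [[−11, 34], [−17, 6]], giving [a_10, a_9]ᵀ = [[−34], [−6]].

−34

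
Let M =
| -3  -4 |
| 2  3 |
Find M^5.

[[-3, -4], [2, 3]]

M² = I (check: tr M = 0 and det M = -1), so M^5 = M since 5 is odd.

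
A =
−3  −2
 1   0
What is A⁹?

[[−1023, −1022], [511, 510]]

tr A = −3 and det A = 2, so the characteristic polynomial is λ² − (−3)λ + (2) with roots −2 and −1.
Eigenvectors give P = [[2, −1], [−1, 1]] with P⁻¹ = [[1, 1], [1, 2]], and A = P·diag(−2, −1)·P⁻¹.
Then A⁹ = P·diag(−512, −1)·P⁻¹ = [[−1024, 1], [512, −1]] · [[1, 1], [1, 2]] = [[−1023, −1022], [511, 510]].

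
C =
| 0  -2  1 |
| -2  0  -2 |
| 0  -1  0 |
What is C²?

[[4, -1, 4], [0, 6, -2], [2, 0, 2]]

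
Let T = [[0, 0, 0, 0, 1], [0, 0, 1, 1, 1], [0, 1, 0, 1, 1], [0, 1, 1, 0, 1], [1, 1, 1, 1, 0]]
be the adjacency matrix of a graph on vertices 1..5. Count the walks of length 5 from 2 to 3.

The number of length-5 walks from vertex 2 to vertex 3 is entry (2,3) of T⁵, where T is the adjacency matrix.
T² = [[1, 1, 1, 1, 0], [1, 3, 2, 2, 2], [1, 2, 3, 2, 2], [1, 2, 2, 3, 2], [0, 2, 2, 2, 4]]
T³ = [[0, 2, 2, 2, 4], [2, 6, 7, 7, 8], [2, 7, 6, 7, 8], [2, 7, 7, 6, 8], [4, 8, 8, 8, 6]]
T⁴ = [[4, 8, 8, 8, 6], [8, 22, 21, 21, 22], [8, 21, 22, 21, 22], [8, 21, 21, 22, 22], [6, 22, 22, 22, 28]]
T⁵ = [[6, 22, 22, 22, 28], [22, 64, 65, 65, 72], [22, 65, 64, 65, 72], [22, 65, 65, 64, 72], [28, 72, 72, 72, 72]]

65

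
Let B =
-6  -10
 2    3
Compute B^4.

[[76, 150], [-30, -59]]

tr B = -3 and det B = 2, so the characteristic polynomial is λ² − (-3)λ + (2) with roots -1 and -2.
Eigenvectors give P = [[-2, 5], [1, -2]] with P⁻¹ = [[2, 5], [1, 2]], and B = P·diag(-1, -2)·P⁻¹.
Then B^4 = P·diag(1, 16)·P⁻¹ = [[-2, 80], [1, -32]] · [[2, 5], [1, 2]] = [[76, 150], [-30, -59]].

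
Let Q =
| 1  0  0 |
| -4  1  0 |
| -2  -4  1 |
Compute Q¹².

[[1, 0, 0], [-48, 1, 0], [1032, -48, 1]]

Q = I + N where N = [[0, 0, 0], [-4, 0, 0], [-2, -4, 0]] is strictly lower-triangular, so N³ = 0.
(I + N)¹² = I + 12·N + 66·N² = [[1, 0, 0], [-48, 1, 0], [1032, -48, 1]].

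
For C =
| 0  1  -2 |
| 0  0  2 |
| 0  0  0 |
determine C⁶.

[[0, 0, 0], [0, 0, 0], [0, 0, 0]]

C is strictly triangular, hence nilpotent: C³ = 0, so C⁶ = 0.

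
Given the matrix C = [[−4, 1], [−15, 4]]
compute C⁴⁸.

C² = I (check: tr C = 0 and det C = −1), so C⁴⁸ = I since 48 is even.

[[1, 0], [0, 1]]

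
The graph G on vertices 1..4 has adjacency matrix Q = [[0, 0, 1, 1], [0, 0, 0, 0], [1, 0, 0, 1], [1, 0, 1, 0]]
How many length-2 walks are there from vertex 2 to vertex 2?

0

The number of length-2 walks from vertex 2 to vertex 2 is entry (2,2) of Q^2, where Q is the adjacency matrix.
Q^2 = [[2, 0, 1, 1], [0, 0, 0, 0], [1, 0, 2, 1], [1, 0, 1, 2]]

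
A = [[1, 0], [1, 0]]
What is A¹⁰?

[[1, 0], [1, 0]]

A² = A (a projection; rank 1, trace 1), so A¹⁰ = A.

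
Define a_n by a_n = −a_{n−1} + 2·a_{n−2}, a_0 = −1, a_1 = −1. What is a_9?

−1

With companion matrix B = [[−1, 2], [1, 0]], [a_n, a_{n−1}]ᵀ = B·[a_{n−1}, a_{n−2}]ᵀ, so [a_9, a_8]ᵀ = B⁸·[a_1, a_0]ᵀ.
B⁸ = [[171, −170], [−85, 86]], giving [a_9, a_8]ᵀ = [[−1], [−1]].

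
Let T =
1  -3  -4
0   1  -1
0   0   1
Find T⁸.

[[1, -24, 52], [0, 1, -8], [0, 0, 1]]

T = I + N where N = [[0, -3, -4], [0, 0, -1], [0, 0, 0]] is strictly upper-triangular, so N³ = 0.
(I + N)⁸ = I + 8·N + 28·N² = [[1, -24, 52], [0, 1, -8], [0, 0, 1]].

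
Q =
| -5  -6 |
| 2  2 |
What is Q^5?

tr Q = -3 and det Q = 2, so the characteristic polynomial is λ² − (-3)λ + (2) with roots -1 and -2.
Eigenvectors give P = [[-3, -2], [2, 1]] with P⁻¹ = [[1, 2], [-2, -3]], and Q = P·diag(-1, -2)·P⁻¹.
Then Q^5 = P·diag(-1, -32)·P⁻¹ = [[3, 64], [-2, -32]] · [[1, 2], [-2, -3]] = [[-125, -186], [62, 92]].

[[-125, -186], [62, 92]]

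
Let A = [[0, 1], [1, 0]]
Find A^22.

[[1, 0], [0, 1]]

A² = I (check: tr A = 0 and det A = -1), so A^22 = I since 22 is even.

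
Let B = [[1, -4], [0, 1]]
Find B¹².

B = I + N where N = [[0, -4], [0, 0]] is strictly upper-triangular, so N² = 0.
(I + N)¹² = I + 12·N = [[1, -48], [0, 1]].

[[1, -48], [0, 1]]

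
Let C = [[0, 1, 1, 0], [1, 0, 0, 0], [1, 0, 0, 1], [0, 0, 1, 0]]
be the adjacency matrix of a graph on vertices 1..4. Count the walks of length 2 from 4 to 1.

The number of length-2 walks from vertex 4 to vertex 1 is entry (4,1) of C², where C is the adjacency matrix.
C² = [[2, 0, 0, 1], [0, 1, 1, 0], [0, 1, 2, 0], [1, 0, 0, 1]]

1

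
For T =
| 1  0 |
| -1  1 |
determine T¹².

T = I + N where N = [[0, 0], [-1, 0]] is strictly lower-triangular, so N² = 0.
(I + N)¹² = I + 12·N = [[1, 0], [-12, 1]].

[[1, 0], [-12, 1]]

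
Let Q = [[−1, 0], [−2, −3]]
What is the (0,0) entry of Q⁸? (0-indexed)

1

tr Q = −4 and det Q = 3, so the characteristic polynomial is λ² − (−4)λ + (3) with roots −1 and −3.
Eigenvectors give P = [[1, 0], [−1, −1]] with P⁻¹ = [[1, 0], [−1, −1]], and Q = P·diag(−1, −3)·P⁻¹.
Then Q⁸ = P·diag(1, 6561)·P⁻¹ = [[1, 0], [−1, −6561]] · [[1, 0], [−1, −1]] = [[1, 0], [6560, 6561]].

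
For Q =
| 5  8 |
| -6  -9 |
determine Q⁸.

[[-19679, -26240], [19680, 26241]]

tr Q = -4 and det Q = 3, so the characteristic polynomial is λ² − (-4)λ + (3) with roots -1 and -3.
Eigenvectors give P = [[4, 1], [-3, -1]] with P⁻¹ = [[1, 1], [-3, -4]], and Q = P·diag(-1, -3)·P⁻¹.
Then Q⁸ = P·diag(1, 6561)·P⁻¹ = [[4, 6561], [-3, -6561]] · [[1, 1], [-3, -4]] = [[-19679, -26240], [19680, 26241]].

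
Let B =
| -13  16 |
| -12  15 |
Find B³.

[[-85, 112], [-84, 111]]

tr B = 2 and det B = -3, so the characteristic polynomial is λ² − (2)λ + (-3) with roots -1 and 3.
Eigenvectors give P = [[4, 1], [3, 1]] with P⁻¹ = [[1, -1], [-3, 4]], and B = P·diag(-1, 3)·P⁻¹.
Then B³ = P·diag(-1, 27)·P⁻¹ = [[-4, 27], [-3, 27]] · [[1, -1], [-3, 4]] = [[-85, 112], [-84, 111]].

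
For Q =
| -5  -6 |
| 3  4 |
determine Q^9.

[[-1025, -1026], [513, 514]]

tr Q = -1 and det Q = -2, so the characteristic polynomial is λ² − (-1)λ + (-2) with roots -2 and 1.
Eigenvectors give P = [[2, 1], [-1, -1]] with P⁻¹ = [[1, 1], [-1, -2]], and Q = P·diag(-2, 1)·P⁻¹.
Then Q^9 = P·diag(-512, 1)·P⁻¹ = [[-1024, 1], [512, -1]] · [[1, 1], [-1, -2]] = [[-1025, -1026], [513, 514]].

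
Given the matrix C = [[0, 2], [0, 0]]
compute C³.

[[0, 0], [0, 0]]

C is strictly triangular, hence nilpotent: C² = 0, so C³ = 0.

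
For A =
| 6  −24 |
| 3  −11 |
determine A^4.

tr A = −5 and det A = 6, so the characteristic polynomial is λ² − (−5)λ + (6) with roots −3 and −2.
Eigenvectors give P = [[−8, 3], [−3, 1]] with P⁻¹ = [[1, −3], [3, −8]], and A = P·diag(−3, −2)·P⁻¹.
Then A^4 = P·diag(81, 16)·P⁻¹ = [[−648, 48], [−243, 16]] · [[1, −3], [3, −8]] = [[−504, 1560], [−195, 601]].

[[−504, 1560], [−195, 601]]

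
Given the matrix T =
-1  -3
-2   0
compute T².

[[7, 3], [2, 6]]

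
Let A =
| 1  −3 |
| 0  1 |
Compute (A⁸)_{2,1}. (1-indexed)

0

A = I + N where N = [[0, −3], [0, 0]] is strictly upper-triangular, so N² = 0.
(I + N)⁸ = I + 8·N = [[1, −24], [0, 1]].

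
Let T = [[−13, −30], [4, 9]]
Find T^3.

tr T = −4 and det T = 3, so the characteristic polynomial is λ² − (−4)λ + (3) with roots −3 and −1.
Eigenvectors give P = [[−3, −5], [1, 2]] with P⁻¹ = [[−2, −5], [1, 3]], and T = P·diag(−3, −1)·P⁻¹.
Then T^3 = P·diag(−27, −1)·P⁻¹ = [[81, 5], [−27, −2]] · [[−2, −5], [1, 3]] = [[−157, −390], [52, 129]].

[[−157, −390], [52, 129]]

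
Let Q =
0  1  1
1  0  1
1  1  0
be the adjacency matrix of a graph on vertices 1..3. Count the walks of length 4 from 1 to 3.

5

The number of length-4 walks from vertex 1 to vertex 3 is entry (1,3) of Q^4, where Q is the adjacency matrix.
Q^2 = [[2, 1, 1], [1, 2, 1], [1, 1, 2]]
Q^3 = [[2, 3, 3], [3, 2, 3], [3, 3, 2]]
Q^4 = [[6, 5, 5], [5, 6, 5], [5, 5, 6]]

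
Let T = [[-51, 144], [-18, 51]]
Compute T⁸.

[[6561, 0], [0, 6561]]

tr T = 0 and det T = -9, so the characteristic polynomial is λ² − (0)λ + (-9) with roots -3 and 3.
Eigenvectors give P = [[3, -8], [1, -3]] with P⁻¹ = [[3, -8], [1, -3]], and T = P·diag(-3, 3)·P⁻¹.
Then T⁸ = P·diag(6561, 6561)·P⁻¹ = [[19683, -52488], [6561, -19683]] · [[3, -8], [1, -3]] = [[6561, 0], [0, 6561]].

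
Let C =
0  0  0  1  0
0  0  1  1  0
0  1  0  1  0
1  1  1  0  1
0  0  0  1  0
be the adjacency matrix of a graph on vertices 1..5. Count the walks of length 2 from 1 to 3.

1

The number of length-2 walks from vertex 1 to vertex 3 is entry (1,3) of C², where C is the adjacency matrix.
C² = [[1, 1, 1, 0, 1], [1, 2, 1, 1, 1], [1, 1, 2, 1, 1], [0, 1, 1, 4, 0], [1, 1, 1, 0, 1]]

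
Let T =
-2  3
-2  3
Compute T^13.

[[-2, 3], [-2, 3]]

T² = T (a projection; rank 1, trace 1), so T^13 = T.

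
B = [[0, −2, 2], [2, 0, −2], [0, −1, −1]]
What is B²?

[[−4, −2, 2], [0, −2, 6], [−2, 1, 3]]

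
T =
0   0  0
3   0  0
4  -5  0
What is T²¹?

[[0, 0, 0], [0, 0, 0], [0, 0, 0]]

T is strictly triangular, hence nilpotent: T³ = 0, so T²¹ = 0.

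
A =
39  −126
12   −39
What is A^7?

[[28431, −91854], [8748, −28431]]

tr A = 0 and det A = −9, so the characteristic polynomial is λ² − (0)λ + (−9) with roots −3 and 3.
Eigenvectors give P = [[3, 7], [1, 2]] with P⁻¹ = [[−2, 7], [1, −3]], and A = P·diag(−3, 3)·P⁻¹.
Then A^7 = P·diag(−2187, 2187)·P⁻¹ = [[−6561, 15309], [−2187, 4374]] · [[−2, 7], [1, −3]] = [[28431, −91854], [8748, −28431]].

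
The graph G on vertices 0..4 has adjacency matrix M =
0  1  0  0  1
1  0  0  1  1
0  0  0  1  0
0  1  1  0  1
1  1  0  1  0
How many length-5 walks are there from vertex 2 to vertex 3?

15

The number of length-5 walks from vertex 2 to vertex 3 is entry (2,3) of M⁵, where M is the adjacency matrix.
M² = [[2, 1, 0, 2, 1], [1, 3, 1, 1, 2], [0, 1, 1, 0, 1], [2, 1, 0, 3, 1], [1, 2, 1, 1, 3]]
M³ = [[2, 5, 2, 2, 5], [5, 4, 1, 6, 5], [2, 1, 0, 3, 1], [2, 6, 3, 2, 6], [5, 5, 1, 6, 4]]
M⁴ = [[10, 9, 2, 12, 9], [9, 16, 6, 10, 15], [2, 6, 3, 2, 6], [12, 10, 2, 15, 10], [9, 15, 6, 10, 16]]
M⁵ = [[18, 31, 12, 20, 31], [31, 34, 10, 37, 35], [12, 10, 2, 15, 10], [20, 37, 15, 22, 37], [31, 35, 10, 37, 34]]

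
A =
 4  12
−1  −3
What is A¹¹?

[[4, 12], [−1, −3]]

A² = A (a projection; rank 1, trace 1), so A¹¹ = A.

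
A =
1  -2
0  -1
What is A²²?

[[1, 0], [0, 1]]

A² = I (check: tr A = 0 and det A = -1), so A²² = I since 22 is even.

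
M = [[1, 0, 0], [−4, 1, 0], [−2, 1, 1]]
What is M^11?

M = I + N where N = [[0, 0, 0], [−4, 0, 0], [−2, 1, 0]] is strictly lower-triangular, so N^3 = 0.
(I + N)^11 = I + 11·N + 55·N^2 = [[1, 0, 0], [−44, 1, 0], [−242, 11, 1]].

[[1, 0, 0], [−44, 1, 0], [−242, 11, 1]]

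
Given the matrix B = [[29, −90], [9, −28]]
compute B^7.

tr B = 1 and det B = −2, so the characteristic polynomial is λ² − (1)λ + (−2) with roots 2 and −1.
Eigenvectors give P = [[10, 3], [3, 1]] with P⁻¹ = [[1, −3], [−3, 10]], and B = P·diag(2, −1)·P⁻¹.
Then B^7 = P·diag(128, −1)·P⁻¹ = [[1280, −3], [384, −1]] · [[1, −3], [−3, 10]] = [[1289, −3870], [387, −1162]].

[[1289, −3870], [387, −1162]]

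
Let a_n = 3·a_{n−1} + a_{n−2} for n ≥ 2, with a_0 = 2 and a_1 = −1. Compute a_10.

−16897

With companion matrix C = [[3, 1], [1, 0]], [a_n, a_{n−1}]ᵀ = C·[a_{n−1}, a_{n−2}]ᵀ, so [a_10, a_9]ᵀ = C^9·[a_1, a_0]ᵀ.
C^9 = [[42837, 12970], [12970, 3927]], giving [a_10, a_9]ᵀ = [[−16897], [−5116]].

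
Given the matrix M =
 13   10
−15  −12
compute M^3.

[[97, 70], [−105, −78]]

tr M = 1 and det M = −6, so the characteristic polynomial is λ² − (1)λ + (−6) with roots −2 and 3.
Eigenvectors give P = [[−2, −1], [3, 1]] with P⁻¹ = [[1, 1], [−3, −2]], and M = P·diag(−2, 3)·P⁻¹.
Then M^3 = P·diag(−8, 27)·P⁻¹ = [[16, −27], [−24, 27]] · [[1, 1], [−3, −2]] = [[97, 70], [−105, −78]].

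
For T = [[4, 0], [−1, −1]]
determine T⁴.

T² = [[16, 0], [−3, 1]]
T³ = [[64, 0], [−13, −1]]
T⁴ = [[256, 0], [−51, 1]]

[[256, 0], [−51, 1]]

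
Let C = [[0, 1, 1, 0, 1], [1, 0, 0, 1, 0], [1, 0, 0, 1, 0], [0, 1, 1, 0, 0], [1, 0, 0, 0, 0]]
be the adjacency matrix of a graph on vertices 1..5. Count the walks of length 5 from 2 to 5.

0

The number of length-5 walks from vertex 2 to vertex 5 is entry (2,5) of C⁵, where C is the adjacency matrix.
C² = [[3, 0, 0, 2, 0], [0, 2, 2, 0, 1], [0, 2, 2, 0, 1], [2, 0, 0, 2, 0], [0, 1, 1, 0, 1]]
C³ = [[0, 5, 5, 0, 3], [5, 0, 0, 4, 0], [5, 0, 0, 4, 0], [0, 4, 4, 0, 2], [3, 0, 0, 2, 0]]
C⁴ = [[13, 0, 0, 10, 0], [0, 9, 9, 0, 5], [0, 9, 9, 0, 5], [10, 0, 0, 8, 0], [0, 5, 5, 0, 3]]
C⁵ = [[0, 23, 23, 0, 13], [23, 0, 0, 18, 0], [23, 0, 0, 18, 0], [0, 18, 18, 0, 10], [13, 0, 0, 10, 0]]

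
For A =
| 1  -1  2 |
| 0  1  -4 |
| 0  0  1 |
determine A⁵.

[[1, -5, 50], [0, 1, -20], [0, 0, 1]]

A = I + N where N = [[0, -1, 2], [0, 0, -4], [0, 0, 0]] is strictly upper-triangular, so N³ = 0.
(I + N)⁵ = I + 5·N + 10·N² = [[1, -5, 50], [0, 1, -20], [0, 0, 1]].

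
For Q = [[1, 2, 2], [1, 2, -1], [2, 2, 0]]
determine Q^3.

Q^2 = [[7, 10, 0], [1, 4, 0], [4, 8, 2]]
Q^3 = [[17, 34, 4], [5, 10, -2], [16, 28, 0]]

[[17, 34, 4], [5, 10, -2], [16, 28, 0]]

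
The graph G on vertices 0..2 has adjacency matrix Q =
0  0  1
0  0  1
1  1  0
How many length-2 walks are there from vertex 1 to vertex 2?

0

The number of length-2 walks from vertex 1 to vertex 2 is entry (1,2) of Q², where Q is the adjacency matrix.
Q² = [[1, 1, 0], [1, 1, 0], [0, 0, 2]]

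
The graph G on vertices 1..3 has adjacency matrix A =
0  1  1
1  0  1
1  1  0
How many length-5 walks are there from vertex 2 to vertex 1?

The number of length-5 walks from vertex 2 to vertex 1 is entry (2,1) of A^5, where A is the adjacency matrix.
A^2 = [[2, 1, 1], [1, 2, 1], [1, 1, 2]]
A^3 = [[2, 3, 3], [3, 2, 3], [3, 3, 2]]
A^4 = [[6, 5, 5], [5, 6, 5], [5, 5, 6]]
A^5 = [[10, 11, 11], [11, 10, 11], [11, 11, 10]]

11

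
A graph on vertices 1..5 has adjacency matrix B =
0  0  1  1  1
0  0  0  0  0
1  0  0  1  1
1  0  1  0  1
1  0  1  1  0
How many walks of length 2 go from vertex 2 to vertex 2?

0

The number of length-2 walks from vertex 2 to vertex 2 is entry (2,2) of B^2, where B is the adjacency matrix.
B^2 = [[3, 0, 2, 2, 2], [0, 0, 0, 0, 0], [2, 0, 3, 2, 2], [2, 0, 2, 3, 2], [2, 0, 2, 2, 3]]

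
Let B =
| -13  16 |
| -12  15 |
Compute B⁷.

tr B = 2 and det B = -3, so the characteristic polynomial is λ² − (2)λ + (-3) with roots 3 and -1.
Eigenvectors give P = [[1, 4], [1, 3]] with P⁻¹ = [[-3, 4], [1, -1]], and B = P·diag(3, -1)·P⁻¹.
Then B⁷ = P·diag(2187, -1)·P⁻¹ = [[2187, -4], [2187, -3]] · [[-3, 4], [1, -1]] = [[-6565, 8752], [-6564, 8751]].

[[-6565, 8752], [-6564, 8751]]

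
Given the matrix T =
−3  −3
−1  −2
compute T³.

[[−51, −66], [−22, −29]]

T² = [[12, 15], [5, 7]]
T³ = [[−51, −66], [−22, −29]]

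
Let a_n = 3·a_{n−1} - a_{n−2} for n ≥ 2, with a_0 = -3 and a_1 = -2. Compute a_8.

-843

With companion matrix T = [[3, -1], [1, 0]], [a_n, a_{n−1}]ᵀ = T·[a_{n−1}, a_{n−2}]ᵀ, so [a_8, a_7]ᵀ = T⁷·[a_1, a_0]ᵀ.
T⁷ = [[987, -377], [377, -144]], giving [a_8, a_7]ᵀ = [[-843], [-322]].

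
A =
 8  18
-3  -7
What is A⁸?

[[766, 1530], [-255, -509]]

tr A = 1 and det A = -2, so the characteristic polynomial is λ² − (1)λ + (-2) with roots -1 and 2.
Eigenvectors give P = [[-2, -3], [1, 1]] with P⁻¹ = [[1, 3], [-1, -2]], and A = P·diag(-1, 2)·P⁻¹.
Then A⁸ = P·diag(1, 256)·P⁻¹ = [[-2, -768], [1, 256]] · [[1, 3], [-1, -2]] = [[766, 1530], [-255, -509]].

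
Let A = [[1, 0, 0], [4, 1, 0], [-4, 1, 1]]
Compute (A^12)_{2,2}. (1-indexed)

1

A = I + N where N = [[0, 0, 0], [4, 0, 0], [-4, 1, 0]] is strictly lower-triangular, so N^3 = 0.
(I + N)^12 = I + 12·N + 66·N^2 = [[1, 0, 0], [48, 1, 0], [216, 12, 1]].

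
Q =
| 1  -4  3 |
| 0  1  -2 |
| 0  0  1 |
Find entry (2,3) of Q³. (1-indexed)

-6

Q = I + N where N = [[0, -4, 3], [0, 0, -2], [0, 0, 0]] is strictly upper-triangular, so N³ = 0.
(I + N)³ = I + 3·N + 3·N² = [[1, -12, 33], [0, 1, -6], [0, 0, 1]].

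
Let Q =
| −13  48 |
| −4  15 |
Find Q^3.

tr Q = 2 and det Q = −3, so the characteristic polynomial is λ² − (2)λ + (−3) with roots 3 and −1.
Eigenvectors give P = [[3, 4], [1, 1]] with P⁻¹ = [[−1, 4], [1, −3]], and Q = P·diag(3, −1)·P⁻¹.
Then Q^3 = P·diag(27, −1)·P⁻¹ = [[81, −4], [27, −1]] · [[−1, 4], [1, −3]] = [[−85, 336], [−28, 111]].

[[−85, 336], [−28, 111]]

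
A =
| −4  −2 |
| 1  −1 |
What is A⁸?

tr A = −5 and det A = 6, so the characteristic polynomial is λ² − (−5)λ + (6) with roots −2 and −3.
Eigenvectors give P = [[−1, 2], [1, −1]] with P⁻¹ = [[1, 2], [1, 1]], and A = P·diag(−2, −3)·P⁻¹.
Then A⁸ = P·diag(256, 6561)·P⁻¹ = [[−256, 13122], [256, −6561]] · [[1, 2], [1, 1]] = [[12866, 12610], [−6305, −6049]].

[[12866, 12610], [−6305, −6049]]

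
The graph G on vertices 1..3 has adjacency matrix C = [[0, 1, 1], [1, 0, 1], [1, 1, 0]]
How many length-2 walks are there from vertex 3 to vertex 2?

The number of length-2 walks from vertex 3 to vertex 2 is entry (3,2) of C², where C is the adjacency matrix.
C² = [[2, 1, 1], [1, 2, 1], [1, 1, 2]]

1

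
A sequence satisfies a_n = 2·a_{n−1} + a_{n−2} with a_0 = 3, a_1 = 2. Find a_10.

With companion matrix Q = [[2, 1], [1, 0]], [a_n, a_{n−1}]ᵀ = Q·[a_{n−1}, a_{n−2}]ᵀ, so [a_10, a_9]ᵀ = Q⁹·[a_1, a_0]ᵀ.
Q⁹ = [[2378, 985], [985, 408]], giving [a_10, a_9]ᵀ = [[7711], [3194]].

7711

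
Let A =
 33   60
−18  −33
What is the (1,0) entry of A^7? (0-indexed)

tr A = 0 and det A = −9, so the characteristic polynomial is λ² − (0)λ + (−9) with roots −3 and 3.
Eigenvectors give P = [[−5, −2], [3, 1]] with P⁻¹ = [[1, 2], [−3, −5]], and A = P·diag(−3, 3)·P⁻¹.
Then A^7 = P·diag(−2187, 2187)·P⁻¹ = [[10935, −4374], [−6561, 2187]] · [[1, 2], [−3, −5]] = [[24057, 43740], [−13122, −24057]].

−13122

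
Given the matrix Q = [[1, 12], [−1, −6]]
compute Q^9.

[[57001, 230052], [−19171, −77196]]

tr Q = −5 and det Q = 6, so the characteristic polynomial is λ² − (−5)λ + (6) with roots −2 and −3.
Eigenvectors give P = [[−4, −3], [1, 1]] with P⁻¹ = [[−1, −3], [1, 4]], and Q = P·diag(−2, −3)·P⁻¹.
Then Q^9 = P·diag(−512, −19683)·P⁻¹ = [[2048, 59049], [−512, −19683]] · [[−1, −3], [1, 4]] = [[57001, 230052], [−19171, −77196]].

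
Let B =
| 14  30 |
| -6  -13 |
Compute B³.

tr B = 1 and det B = -2, so the characteristic polynomial is λ² − (1)λ + (-2) with roots 2 and -1.
Eigenvectors give P = [[5, -2], [-2, 1]] with P⁻¹ = [[1, 2], [2, 5]], and B = P·diag(2, -1)·P⁻¹.
Then B³ = P·diag(8, -1)·P⁻¹ = [[40, 2], [-16, -1]] · [[1, 2], [2, 5]] = [[44, 90], [-18, -37]].

[[44, 90], [-18, -37]]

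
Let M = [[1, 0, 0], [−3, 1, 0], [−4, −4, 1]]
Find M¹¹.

[[1, 0, 0], [−33, 1, 0], [616, −44, 1]]

M = I + N where N = [[0, 0, 0], [−3, 0, 0], [−4, −4, 0]] is strictly lower-triangular, so N³ = 0.
(I + N)¹¹ = I + 11·N + 55·N² = [[1, 0, 0], [−33, 1, 0], [616, −44, 1]].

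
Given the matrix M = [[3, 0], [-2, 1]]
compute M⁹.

tr M = 4 and det M = 3, so the characteristic polynomial is λ² − (4)λ + (3) with roots 1 and 3.
Eigenvectors give P = [[0, -1], [1, 1]] with P⁻¹ = [[1, 1], [-1, 0]], and M = P·diag(1, 3)·P⁻¹.
Then M⁹ = P·diag(1, 19683)·P⁻¹ = [[0, -19683], [1, 19683]] · [[1, 1], [-1, 0]] = [[19683, 0], [-19682, 1]].

[[19683, 0], [-19682, 1]]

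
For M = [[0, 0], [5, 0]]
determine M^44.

M is strictly triangular, hence nilpotent: M^2 = 0, so M^44 = 0.

[[0, 0], [0, 0]]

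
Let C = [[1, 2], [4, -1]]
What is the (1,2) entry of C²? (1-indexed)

0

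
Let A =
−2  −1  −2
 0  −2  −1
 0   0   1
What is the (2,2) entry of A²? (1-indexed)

4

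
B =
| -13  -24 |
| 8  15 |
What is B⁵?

tr B = 2 and det B = -3, so the characteristic polynomial is λ² − (2)λ + (-3) with roots -1 and 3.
Eigenvectors give P = [[-2, -3], [1, 2]] with P⁻¹ = [[-2, -3], [1, 2]], and B = P·diag(-1, 3)·P⁻¹.
Then B⁵ = P·diag(-1, 243)·P⁻¹ = [[2, -729], [-1, 486]] · [[-2, -3], [1, 2]] = [[-733, -1464], [488, 975]].

[[-733, -1464], [488, 975]]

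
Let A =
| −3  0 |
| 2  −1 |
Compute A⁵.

[[−243, 0], [242, −1]]

tr A = −4 and det A = 3, so the characteristic polynomial is λ² − (−4)λ + (3) with roots −3 and −1.
Eigenvectors give P = [[−1, 0], [1, 1]] with P⁻¹ = [[−1, 0], [1, 1]], and A = P·diag(−3, −1)·P⁻¹.
Then A⁵ = P·diag(−243, −1)·P⁻¹ = [[243, 0], [−243, −1]] · [[−1, 0], [1, 1]] = [[−243, 0], [242, −1]].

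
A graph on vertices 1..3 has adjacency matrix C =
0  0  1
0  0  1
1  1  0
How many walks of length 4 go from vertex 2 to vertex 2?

2

The number of length-4 walks from vertex 2 to vertex 2 is entry (2,2) of C⁴, where C is the adjacency matrix.
C² = [[1, 1, 0], [1, 1, 0], [0, 0, 2]]
C³ = [[0, 0, 2], [0, 0, 2], [2, 2, 0]]
C⁴ = [[2, 2, 0], [2, 2, 0], [0, 0, 4]]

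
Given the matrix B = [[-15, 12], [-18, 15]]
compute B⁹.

tr B = 0 and det B = -9, so the characteristic polynomial is λ² − (0)λ + (-9) with roots -3 and 3.
Eigenvectors give P = [[1, -2], [1, -3]] with P⁻¹ = [[3, -2], [1, -1]], and B = P·diag(-3, 3)·P⁻¹.
Then B⁹ = P·diag(-19683, 19683)·P⁻¹ = [[-19683, -39366], [-19683, -59049]] · [[3, -2], [1, -1]] = [[-98415, 78732], [-118098, 98415]].

[[-98415, 78732], [-118098, 98415]]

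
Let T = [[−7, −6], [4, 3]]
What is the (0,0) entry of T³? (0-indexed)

tr T = −4 and det T = 3, so the characteristic polynomial is λ² − (−4)λ + (3) with roots −1 and −3.
Eigenvectors give P = [[−1, 3], [1, −2]] with P⁻¹ = [[2, 3], [1, 1]], and T = P·diag(−1, −3)·P⁻¹.
Then T³ = P·diag(−1, −27)·P⁻¹ = [[1, −81], [−1, 54]] · [[2, 3], [1, 1]] = [[−79, −78], [52, 51]].

−79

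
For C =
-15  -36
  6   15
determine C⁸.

[[6561, 0], [0, 6561]]

tr C = 0 and det C = -9, so the characteristic polynomial is λ² − (0)λ + (-9) with roots 3 and -3.
Eigenvectors give P = [[-2, 3], [1, -1]] with P⁻¹ = [[1, 3], [1, 2]], and C = P·diag(3, -3)·P⁻¹.
Then C⁸ = P·diag(6561, 6561)·P⁻¹ = [[-13122, 19683], [6561, -6561]] · [[1, 3], [1, 2]] = [[6561, 0], [0, 6561]].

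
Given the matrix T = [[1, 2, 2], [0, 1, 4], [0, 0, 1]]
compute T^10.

[[1, 20, 380], [0, 1, 40], [0, 0, 1]]

T = I + N where N = [[0, 2, 2], [0, 0, 4], [0, 0, 0]] is strictly upper-triangular, so N^3 = 0.
(I + N)^10 = I + 10·N + 45·N^2 = [[1, 20, 380], [0, 1, 40], [0, 0, 1]].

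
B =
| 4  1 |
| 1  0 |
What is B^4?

B^2 = [[17, 4], [4, 1]]
B^3 = [[72, 17], [17, 4]]
B^4 = [[305, 72], [72, 17]]

[[305, 72], [72, 17]]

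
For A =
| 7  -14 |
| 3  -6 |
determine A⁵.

A² = A (a projection; rank 1, trace 1), so A⁵ = A.

[[7, -14], [3, -6]]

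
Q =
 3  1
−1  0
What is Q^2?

[[8, 3], [−3, −1]]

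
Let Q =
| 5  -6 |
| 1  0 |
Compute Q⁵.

[[665, -1266], [211, -390]]

tr Q = 5 and det Q = 6, so the characteristic polynomial is λ² − (5)λ + (6) with roots 2 and 3.
Eigenvectors give P = [[2, -3], [1, -1]] with P⁻¹ = [[-1, 3], [-1, 2]], and Q = P·diag(2, 3)·P⁻¹.
Then Q⁵ = P·diag(32, 243)·P⁻¹ = [[64, -729], [32, -243]] · [[-1, 3], [-1, 2]] = [[665, -1266], [211, -390]].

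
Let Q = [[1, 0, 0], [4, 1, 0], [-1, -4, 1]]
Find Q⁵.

[[1, 0, 0], [20, 1, 0], [-165, -20, 1]]

Q = I + N where N = [[0, 0, 0], [4, 0, 0], [-1, -4, 0]] is strictly lower-triangular, so N³ = 0.
(I + N)⁵ = I + 5·N + 10·N² = [[1, 0, 0], [20, 1, 0], [-165, -20, 1]].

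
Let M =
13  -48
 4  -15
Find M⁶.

tr M = -2 and det M = -3, so the characteristic polynomial is λ² − (-2)λ + (-3) with roots 1 and -3.
Eigenvectors give P = [[-4, 3], [-1, 1]] with P⁻¹ = [[-1, 3], [-1, 4]], and M = P·diag(1, -3)·P⁻¹.
Then M⁶ = P·diag(1, 729)·P⁻¹ = [[-4, 2187], [-1, 729]] · [[-1, 3], [-1, 4]] = [[-2183, 8736], [-728, 2913]].

[[-2183, 8736], [-728, 2913]]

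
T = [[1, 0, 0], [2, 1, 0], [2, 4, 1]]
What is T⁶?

T = I + N where N = [[0, 0, 0], [2, 0, 0], [2, 4, 0]] is strictly lower-triangular, so N³ = 0.
(I + N)⁶ = I + 6·N + 15·N² = [[1, 0, 0], [12, 1, 0], [132, 24, 1]].

[[1, 0, 0], [12, 1, 0], [132, 24, 1]]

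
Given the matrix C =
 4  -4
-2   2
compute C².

[[24, -24], [-12, 12]]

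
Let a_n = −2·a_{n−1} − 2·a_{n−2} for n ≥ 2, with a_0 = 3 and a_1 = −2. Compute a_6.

8

With companion matrix C = [[−2, −2], [1, 0]], [a_n, a_{n−1}]ᵀ = C·[a_{n−1}, a_{n−2}]ᵀ, so [a_6, a_5]ᵀ = C^5·[a_1, a_0]ᵀ.
C^5 = [[8, 8], [−4, 0]], giving [a_6, a_5]ᵀ = [[8], [8]].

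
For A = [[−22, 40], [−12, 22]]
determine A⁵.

tr A = 0 and det A = −4, so the characteristic polynomial is λ² − (0)λ + (−4) with roots 2 and −2.
Eigenvectors give P = [[−5, −2], [−3, −1]] with P⁻¹ = [[1, −2], [−3, 5]], and A = P·diag(2, −2)·P⁻¹.
Then A⁵ = P·diag(32, −32)·P⁻¹ = [[−160, 64], [−96, 32]] · [[1, −2], [−3, 5]] = [[−352, 640], [−192, 352]].

[[−352, 640], [−192, 352]]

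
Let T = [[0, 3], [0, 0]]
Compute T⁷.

T is strictly triangular, hence nilpotent: T² = 0, so T⁷ = 0.

[[0, 0], [0, 0]]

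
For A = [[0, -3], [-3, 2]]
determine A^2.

[[9, -6], [-6, 13]]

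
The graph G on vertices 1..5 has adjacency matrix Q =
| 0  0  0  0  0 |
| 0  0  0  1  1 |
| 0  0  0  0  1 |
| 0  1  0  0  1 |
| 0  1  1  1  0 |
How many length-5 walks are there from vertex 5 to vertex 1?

0

The number of length-5 walks from vertex 5 to vertex 1 is entry (5,1) of Q⁵, where Q is the adjacency matrix.
Q² = [[0, 0, 0, 0, 0], [0, 2, 1, 1, 1], [0, 1, 1, 1, 0], [0, 1, 1, 2, 1], [0, 1, 0, 1, 3]]
Q³ = [[0, 0, 0, 0, 0], [0, 2, 1, 3, 4], [0, 1, 0, 1, 3], [0, 3, 1, 2, 4], [0, 4, 3, 4, 2]]
Q⁴ = [[0, 0, 0, 0, 0], [0, 7, 4, 6, 6], [0, 4, 3, 4, 2], [0, 6, 4, 7, 6], [0, 6, 2, 6, 11]]
Q⁵ = [[0, 0, 0, 0, 0], [0, 12, 6, 13, 17], [0, 6, 2, 6, 11], [0, 13, 6, 12, 17], [0, 17, 11, 17, 14]]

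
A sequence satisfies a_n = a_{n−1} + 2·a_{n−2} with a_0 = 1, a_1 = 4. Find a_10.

With companion matrix T = [[1, 2], [1, 0]], [a_n, a_{n−1}]ᵀ = T·[a_{n−1}, a_{n−2}]ᵀ, so [a_10, a_9]ᵀ = T^9·[a_1, a_0]ᵀ.
T^9 = [[341, 342], [171, 170]], giving [a_10, a_9]ᵀ = [[1706], [854]].

1706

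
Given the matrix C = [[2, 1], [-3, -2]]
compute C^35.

[[2, 1], [-3, -2]]

C² = I (check: tr C = 0 and det C = -1), so C^35 = C since 35 is odd.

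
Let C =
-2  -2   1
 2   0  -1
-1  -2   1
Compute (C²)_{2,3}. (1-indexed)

1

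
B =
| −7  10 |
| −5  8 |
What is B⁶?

[[−601, 1330], [−665, 1394]]

tr B = 1 and det B = −6, so the characteristic polynomial is λ² − (1)λ + (−6) with roots −2 and 3.
Eigenvectors give P = [[2, 1], [1, 1]] with P⁻¹ = [[1, −1], [−1, 2]], and B = P·diag(−2, 3)·P⁻¹.
Then B⁶ = P·diag(64, 729)·P⁻¹ = [[128, 729], [64, 729]] · [[1, −1], [−1, 2]] = [[−601, 1330], [−665, 1394]].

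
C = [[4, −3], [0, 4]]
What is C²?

[[16, −24], [0, 16]]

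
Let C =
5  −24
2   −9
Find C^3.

tr C = −4 and det C = 3, so the characteristic polynomial is λ² − (−4)λ + (3) with roots −1 and −3.
Eigenvectors give P = [[4, 3], [1, 1]] with P⁻¹ = [[1, −3], [−1, 4]], and C = P·diag(−1, −3)·P⁻¹.
Then C^3 = P·diag(−1, −27)·P⁻¹ = [[−4, −81], [−1, −27]] · [[1, −3], [−1, 4]] = [[77, −312], [26, −105]].

[[77, −312], [26, −105]]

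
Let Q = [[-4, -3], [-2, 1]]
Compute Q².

[[22, 9], [6, 7]]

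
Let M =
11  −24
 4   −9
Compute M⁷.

tr M = 2 and det M = −3, so the characteristic polynomial is λ² − (2)λ + (−3) with roots −1 and 3.
Eigenvectors give P = [[−2, 3], [−1, 1]] with P⁻¹ = [[1, −3], [1, −2]], and M = P·diag(−1, 3)·P⁻¹.
Then M⁷ = P·diag(−1, 2187)·P⁻¹ = [[2, 6561], [1, 2187]] · [[1, −3], [1, −2]] = [[6563, −13128], [2188, −4377]].

[[6563, −13128], [2188, −4377]]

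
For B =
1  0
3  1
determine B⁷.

B = I + N where N = [[0, 0], [3, 0]] is strictly lower-triangular, so N² = 0.
(I + N)⁷ = I + 7·N = [[1, 0], [21, 1]].

[[1, 0], [21, 1]]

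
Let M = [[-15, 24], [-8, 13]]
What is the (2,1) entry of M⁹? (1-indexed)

tr M = -2 and det M = -3, so the characteristic polynomial is λ² − (-2)λ + (-3) with roots 1 and -3.
Eigenvectors give P = [[-3, 2], [-2, 1]] with P⁻¹ = [[1, -2], [2, -3]], and M = P·diag(1, -3)·P⁻¹.
Then M⁹ = P·diag(1, -19683)·P⁻¹ = [[-3, -39366], [-2, -19683]] · [[1, -2], [2, -3]] = [[-78735, 118104], [-39368, 59053]].

-39368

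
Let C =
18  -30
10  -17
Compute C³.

[[132, -210], [70, -113]]

tr C = 1 and det C = -6, so the characteristic polynomial is λ² − (1)λ + (-6) with roots -2 and 3.
Eigenvectors give P = [[-3, -2], [-2, -1]] with P⁻¹ = [[1, -2], [-2, 3]], and C = P·diag(-2, 3)·P⁻¹.
Then C³ = P·diag(-8, 27)·P⁻¹ = [[24, -54], [16, -27]] · [[1, -2], [-2, 3]] = [[132, -210], [70, -113]].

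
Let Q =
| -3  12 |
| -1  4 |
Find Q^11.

[[-3, 12], [-1, 4]]

Q² = Q (a projection; rank 1, trace 1), so Q^11 = Q.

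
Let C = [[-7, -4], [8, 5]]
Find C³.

[[-55, -28], [56, 29]]

tr C = -2 and det C = -3, so the characteristic polynomial is λ² − (-2)λ + (-3) with roots -3 and 1.
Eigenvectors give P = [[-1, -1], [1, 2]] with P⁻¹ = [[-2, -1], [1, 1]], and C = P·diag(-3, 1)·P⁻¹.
Then C³ = P·diag(-27, 1)·P⁻¹ = [[27, -1], [-27, 2]] · [[-2, -1], [1, 1]] = [[-55, -28], [56, 29]].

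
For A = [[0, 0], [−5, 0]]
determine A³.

[[0, 0], [0, 0]]

A is strictly triangular, hence nilpotent: A² = 0, so A³ = 0.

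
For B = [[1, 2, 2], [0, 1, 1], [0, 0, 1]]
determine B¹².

[[1, 24, 156], [0, 1, 12], [0, 0, 1]]

B = I + N where N = [[0, 2, 2], [0, 0, 1], [0, 0, 0]] is strictly upper-triangular, so N³ = 0.
(I + N)¹² = I + 12·N + 66·N² = [[1, 24, 156], [0, 1, 12], [0, 0, 1]].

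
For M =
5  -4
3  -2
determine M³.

tr M = 3 and det M = 2, so the characteristic polynomial is λ² − (3)λ + (2) with roots 2 and 1.
Eigenvectors give P = [[4, 1], [3, 1]] with P⁻¹ = [[1, -1], [-3, 4]], and M = P·diag(2, 1)·P⁻¹.
Then M³ = P·diag(8, 1)·P⁻¹ = [[32, 1], [24, 1]] · [[1, -1], [-3, 4]] = [[29, -28], [21, -20]].

[[29, -28], [21, -20]]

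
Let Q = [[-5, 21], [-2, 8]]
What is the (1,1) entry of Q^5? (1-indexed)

tr Q = 3 and det Q = 2, so the characteristic polynomial is λ² − (3)λ + (2) with roots 2 and 1.
Eigenvectors give P = [[3, 7], [1, 2]] with P⁻¹ = [[-2, 7], [1, -3]], and Q = P·diag(2, 1)·P⁻¹.
Then Q^5 = P·diag(32, 1)·P⁻¹ = [[96, 7], [32, 2]] · [[-2, 7], [1, -3]] = [[-185, 651], [-62, 218]].

-185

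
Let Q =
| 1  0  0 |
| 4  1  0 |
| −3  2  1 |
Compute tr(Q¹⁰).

Q = I + N where N = [[0, 0, 0], [4, 0, 0], [−3, 2, 0]] is strictly lower-triangular, so N³ = 0.
(I + N)¹⁰ = I + 10·N + 45·N² = [[1, 0, 0], [40, 1, 0], [330, 20, 1]].

3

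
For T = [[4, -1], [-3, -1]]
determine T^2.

[[19, -3], [-9, 4]]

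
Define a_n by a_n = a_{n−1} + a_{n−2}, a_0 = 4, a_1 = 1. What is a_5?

17

With companion matrix Q = [[1, 1], [1, 0]], [a_n, a_{n−1}]ᵀ = Q·[a_{n−1}, a_{n−2}]ᵀ, so [a_5, a_4]ᵀ = Q⁴·[a_1, a_0]ᵀ.
Q⁴ = [[5, 3], [3, 2]], giving [a_5, a_4]ᵀ = [[17], [11]].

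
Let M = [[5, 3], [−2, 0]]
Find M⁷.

[[6305, 6177], [−4118, −3990]]

tr M = 5 and det M = 6, so the characteristic polynomial is λ² − (5)λ + (6) with roots 3 and 2.
Eigenvectors give P = [[3, −1], [−2, 1]] with P⁻¹ = [[1, 1], [2, 3]], and M = P·diag(3, 2)·P⁻¹.
Then M⁷ = P·diag(2187, 128)·P⁻¹ = [[6561, −128], [−4374, 128]] · [[1, 1], [2, 3]] = [[6305, 6177], [−4118, −3990]].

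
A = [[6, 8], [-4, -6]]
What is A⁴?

[[16, 0], [0, 16]]

tr A = 0 and det A = -4, so the characteristic polynomial is λ² − (0)λ + (-4) with roots -2 and 2.
Eigenvectors give P = [[-1, -2], [1, 1]] with P⁻¹ = [[1, 2], [-1, -1]], and A = P·diag(-2, 2)·P⁻¹.
Then A⁴ = P·diag(16, 16)·P⁻¹ = [[-16, -32], [16, 16]] · [[1, 2], [-1, -1]] = [[16, 0], [0, 16]].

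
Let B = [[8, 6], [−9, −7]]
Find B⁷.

tr B = 1 and det B = −2, so the characteristic polynomial is λ² − (1)λ + (−2) with roots −1 and 2.
Eigenvectors give P = [[−2, −1], [3, 1]] with P⁻¹ = [[1, 1], [−3, −2]], and B = P·diag(−1, 2)·P⁻¹.
Then B⁷ = P·diag(−1, 128)·P⁻¹ = [[2, −128], [−3, 128]] · [[1, 1], [−3, −2]] = [[386, 258], [−387, −259]].

[[386, 258], [−387, −259]]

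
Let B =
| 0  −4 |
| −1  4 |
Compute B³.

B² = [[4, −16], [−4, 20]]
B³ = [[16, −80], [−20, 96]]

[[16, −80], [−20, 96]]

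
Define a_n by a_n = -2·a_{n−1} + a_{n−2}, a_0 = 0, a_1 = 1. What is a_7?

With companion matrix M = [[-2, 1], [1, 0]], [a_n, a_{n−1}]ᵀ = M·[a_{n−1}, a_{n−2}]ᵀ, so [a_7, a_6]ᵀ = M⁶·[a_1, a_0]ᵀ.
M⁶ = [[169, -70], [-70, 29]], giving [a_7, a_6]ᵀ = [[169], [-70]].

169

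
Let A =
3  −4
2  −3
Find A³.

[[3, −4], [2, −3]]

A² = I (check: tr A = 0 and det A = −1), so A³ = A since 3 is odd.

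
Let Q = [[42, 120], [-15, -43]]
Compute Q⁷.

tr Q = -1 and det Q = -6, so the characteristic polynomial is λ² − (-1)λ + (-6) with roots -3 and 2.
Eigenvectors give P = [[8, 3], [-3, -1]] with P⁻¹ = [[-1, -3], [3, 8]], and Q = P·diag(-3, 2)·P⁻¹.
Then Q⁷ = P·diag(-2187, 128)·P⁻¹ = [[-17496, 384], [6561, -128]] · [[-1, -3], [3, 8]] = [[18648, 55560], [-6945, -20707]].

[[18648, 55560], [-6945, -20707]]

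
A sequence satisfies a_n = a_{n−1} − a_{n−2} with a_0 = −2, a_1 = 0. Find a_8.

With companion matrix C = [[1, −1], [1, 0]], [a_n, a_{n−1}]ᵀ = C·[a_{n−1}, a_{n−2}]ᵀ, so [a_8, a_7]ᵀ = C⁷·[a_1, a_0]ᵀ.
C⁷ = [[1, −1], [1, 0]], giving [a_8, a_7]ᵀ = [[2], [0]].

2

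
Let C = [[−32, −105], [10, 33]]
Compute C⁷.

tr C = 1 and det C = −6, so the characteristic polynomial is λ² − (1)λ + (−6) with roots −2 and 3.
Eigenvectors give P = [[7, −3], [−2, 1]] with P⁻¹ = [[1, 3], [2, 7]], and C = P·diag(−2, 3)·P⁻¹.
Then C⁷ = P·diag(−128, 2187)·P⁻¹ = [[−896, −6561], [256, 2187]] · [[1, 3], [2, 7]] = [[−14018, −48615], [4630, 16077]].

[[−14018, −48615], [4630, 16077]]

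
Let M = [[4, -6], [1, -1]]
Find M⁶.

[[190, -378], [63, -125]]

tr M = 3 and det M = 2, so the characteristic polynomial is λ² − (3)λ + (2) with roots 1 and 2.
Eigenvectors give P = [[2, 3], [1, 1]] with P⁻¹ = [[-1, 3], [1, -2]], and M = P·diag(1, 2)·P⁻¹.
Then M⁶ = P·diag(1, 64)·P⁻¹ = [[2, 192], [1, 64]] · [[-1, 3], [1, -2]] = [[190, -378], [63, -125]].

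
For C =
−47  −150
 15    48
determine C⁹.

[[−182267, −605850], [60585, 201438]]

tr C = 1 and det C = −6, so the characteristic polynomial is λ² − (1)λ + (−6) with roots 3 and −2.
Eigenvectors give P = [[−3, −10], [1, 3]] with P⁻¹ = [[3, 10], [−1, −3]], and C = P·diag(3, −2)·P⁻¹.
Then C⁹ = P·diag(19683, −512)·P⁻¹ = [[−59049, 5120], [19683, −1536]] · [[3, 10], [−1, −3]] = [[−182267, −605850], [60585, 201438]].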